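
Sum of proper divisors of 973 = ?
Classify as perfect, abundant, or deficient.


Proper divisors: 1, 7, 139
Sum = 1 + 7 + 139 = 147
147 < 973 → deficient

s(973) = 147 (deficient)


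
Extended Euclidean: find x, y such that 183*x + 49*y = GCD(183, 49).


Tabular extended Euclidean (each row: r = 183*s + 49*t):
r=183, s=1, t=0
r=49, s=0, t=1
q=3: r=36, s=1, t=-3   [183*(1) + 49*(-3) = 36]
q=1: r=13, s=-1, t=4   [183*(-1) + 49*(4) = 13]
q=2: r=10, s=3, t=-11   [183*(3) + 49*(-11) = 10]
q=1: r=3, s=-4, t=15   [183*(-4) + 49*(15) = 3]
q=3: r=1, s=15, t=-56   [183*(15) + 49*(-56) = 1]
q=3: r=0, s=-49, t=183   [183*(-49) + 49*(183) = 0]
GCD = 1; from the row with r=1: x=15, y=-56
Check: 183*(15) + 49*(-56) = 2745 - 2744 = 1

GCD = 1, x = 15, y = -56


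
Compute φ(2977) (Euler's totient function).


2977 = 13 × 229
Prime factors: 13, 229
φ(2977) = 2977 × (1-1/13) × (1-1/229)
= 2977 × 12/13 × 228/229 = 2736

φ(2977) = 2736


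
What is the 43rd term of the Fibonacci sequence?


Sequence: 1, 1, 2, 3, 5, 8, 13, 21, 34, 55, 89, 144, 233, 377, 610, 987, 1597, 2584, 4181, 6765, 10946, 17711, 28657, 46368, 75025, 121393, 196418, 317811, 514229, 832040, 1346269, 2178309, 3524578, 5702887, 9227465, 14930352, 24157817, 39088169, 63245986, 102334155, 165580141, 267914296, 433494437
F(43) = 433494437


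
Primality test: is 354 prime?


354 / 2 = 177 (exact division)
354 is NOT prime.

No, 354 is not prime


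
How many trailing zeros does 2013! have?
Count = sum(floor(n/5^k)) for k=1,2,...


floor(2013/5) = 402
floor(2013/25) = 80
floor(2013/125) = 16
floor(2013/625) = 3
Total = 501

501 trailing zeros


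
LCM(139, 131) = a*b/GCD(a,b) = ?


GCD(139, 131) = 1
LCM = 139*131/1 = 18209/1 = 18209

LCM = 18209


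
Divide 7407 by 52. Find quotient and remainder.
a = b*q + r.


7407 = 52 * 142 + 23
Check: 7384 + 23 = 7407

q = 142, r = 23


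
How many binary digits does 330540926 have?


330540926 in base 2 = 10011101100111010011101111110
Number of digits = 29

29 digits (base 2)


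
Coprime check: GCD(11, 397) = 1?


Euclidean algorithm:
397 = 36 * 11 + 1
11 = 11 * 1 + 0
GCD(11, 397) = 1

Yes, coprime (GCD = 1)


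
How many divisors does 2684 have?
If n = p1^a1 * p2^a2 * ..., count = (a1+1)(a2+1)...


2684 = 2^2 × 11^1 × 61^1
d(2684) = (2+1) × (1+1) × (1+1) = 12

12 divisors


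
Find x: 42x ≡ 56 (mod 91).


GCD(42, 91) = 7 divides 56
Divide: 6x ≡ 8 (mod 13)
x ≡ 10 (mod 13)


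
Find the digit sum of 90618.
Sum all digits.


9 + 0 + 6 + 1 + 8 = 24


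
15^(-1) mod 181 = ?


Use the extended Euclidean algorithm on (181, 15); each row r = 181*s + 15*t:
r=181, s=1, t=0
r=15, s=0, t=1
q=12: r=1, s=1, t=-12   [181*(1) + 15*(-12) = 1]
q=15: r=0, s=-15, t=181   [181*(-15) + 15*(181) = 0]
GCD = 1 with t = -12, so 15*(-12) ≡ 1 (mod 181)
Inverse = -12 mod 181 = 169
Check: 15 * 169 = 2535 ≡ 1 (mod 181)

15^(-1) ≡ 169 (mod 181)


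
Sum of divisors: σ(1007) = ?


Divisors of 1007: 1, 19, 53, 1007
Sum = 1 + 19 + 53 + 1007 = 1080

σ(1007) = 1080


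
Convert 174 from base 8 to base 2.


174 (base 8) = 124 (decimal)
124 (decimal) = 1111100 (base 2)


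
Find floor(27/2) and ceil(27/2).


27/2 = 13.5000
floor = 13
ceil = 14

floor = 13, ceil = 14


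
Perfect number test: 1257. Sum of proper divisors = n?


Proper divisors of 1257: 1, 3, 419
Sum = 1 + 3 + 419 = 423

No, 1257 is not perfect (423 ≠ 1257)


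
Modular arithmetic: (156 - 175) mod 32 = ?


156 - 175 = -19
-19 mod 32 = 13


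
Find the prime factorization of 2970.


2970 / 2 = 1485
1485 / 3 = 495
495 / 3 = 165
165 / 3 = 55
55 / 5 = 11
11 / 11 = 1
2970 = 2 × 3^3 × 5 × 11


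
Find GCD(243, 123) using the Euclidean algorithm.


243 = 1 * 123 + 120
123 = 1 * 120 + 3
120 = 40 * 3 + 0
GCD = 3


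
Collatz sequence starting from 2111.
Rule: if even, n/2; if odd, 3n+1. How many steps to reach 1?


2111 → 6334 → 3167 → 9502 → 4751 → 14254 → 7127 → 21382 → 10691 → 32074 → 16037 → 48112 → 24056 → 12028 → 6014 → 3007 → 9022 → 4511 → 13534 → 6767 → 20302 → 10151 → 30454 → 15227 → 45682 → 22841 → 68524 → 34262 → 17131 → 51394 → 25697 → 77092 → 38546 → 19273 → 57820 → 28910 → 14455 → 43366 → 21683 → 65050 → 32525 → 97576 → 48788 → 24394 → 12197 → 36592 → 18296 → 9148 → 4574 → 2287 → 6862 → 3431 → 10294 → 5147 → 15442 → 7721 → 23164 → 11582 → 5791 → 17374 → 8687 → 26062 → 13031 → 39094 → 19547 → 58642 → 29321 → 87964 → 43982 → 21991 → 65974 → 32987 → 98962 → 49481 → 148444 → 74222 → 37111 → 111334 → 55667 → 167002 → 83501 → 250504 → 125252 → 62626 → 31313 → 93940 → 46970 → 23485 → 70456 → 35228 → 17614 → 8807 → 26422 → 13211 → 39634 → 19817 → 59452 → 29726 → 14863 → 44590 → 22295 → 66886 → 33443 → 100330 → 50165 → 150496 → 75248 → 37624 → 18812 → 9406 → 4703 → 14110 → 7055 → 21166 → 10583 → 31750 → 15875 → 47626 → 23813 → 71440 → 35720 → 17860 → 8930 → 4465 → 13396 → 6698 → 3349 → 10048 → 5024 → 2512 → 1256 → 628 → 314 → 157 → 472 → 236 → 118 → 59 → 178 → 89 → 268 → 134 → 67 → 202 → 101 → 304 → 152 → 76 → 38 → 19 → 58 → 29 → 88 → 44 → 22 → 11 → 34 → 17 → 52 → 26 → 13 → 40 → 20 → 10 → 5 → 16 → 8 → 4 → 2 → 1
Total steps = 169

169 steps


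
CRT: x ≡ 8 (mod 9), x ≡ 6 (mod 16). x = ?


M = 9*16 = 144
M1 = M/9 = 16, M2 = M/16 = 9
M1^(-1) mod 9 = 4, M2^(-1) mod 16 = 9
x = 8*16*4 + 6*9*9 = 998
998 mod 144 = 134
Check: 134 mod 9 = 8 ✓, 134 mod 16 = 6 ✓

x ≡ 134 (mod 144)


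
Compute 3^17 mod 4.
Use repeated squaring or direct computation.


3^1 mod 4 = 3
3^2 mod 4 = 1
3^3 mod 4 = 3
3^4 mod 4 = 1
3^5 mod 4 = 3
3^6 mod 4 = 1
3^7 mod 4 = 3
3^8 mod 4 = 1
3^9 mod 4 = 3
3^10 mod 4 = 1
3^11 mod 4 = 3
3^12 mod 4 = 1
3^13 mod 4 = 3
3^14 mod 4 = 1
3^15 mod 4 = 3
3^16 mod 4 = 1
3^17 mod 4 = 3


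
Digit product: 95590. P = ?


9 × 5 × 5 × 9 × 0 = 0


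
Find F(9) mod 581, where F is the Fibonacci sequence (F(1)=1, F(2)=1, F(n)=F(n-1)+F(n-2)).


F(k) mod 581 for k=1..9:
1, 1, 2, 3, 5, 8, 13, 21, 34
F(9) mod 581 = 34


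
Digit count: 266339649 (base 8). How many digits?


266339649 in base 8 = 1770002501
Number of digits = 10

10 digits (base 8)


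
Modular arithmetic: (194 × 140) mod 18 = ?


194 × 140 = 27160
27160 mod 18 = 16


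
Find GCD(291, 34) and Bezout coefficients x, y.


Tabular extended Euclidean (each row: r = 291*s + 34*t):
r=291, s=1, t=0
r=34, s=0, t=1
q=8: r=19, s=1, t=-8   [291*(1) + 34*(-8) = 19]
q=1: r=15, s=-1, t=9   [291*(-1) + 34*(9) = 15]
q=1: r=4, s=2, t=-17   [291*(2) + 34*(-17) = 4]
q=3: r=3, s=-7, t=60   [291*(-7) + 34*(60) = 3]
q=1: r=1, s=9, t=-77   [291*(9) + 34*(-77) = 1]
q=3: r=0, s=-34, t=291   [291*(-34) + 34*(291) = 0]
GCD = 1; from the row with r=1: x=9, y=-77
Check: 291*(9) + 34*(-77) = 2619 - 2618 = 1

GCD = 1, x = 9, y = -77


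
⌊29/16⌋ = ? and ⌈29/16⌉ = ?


29/16 = 1.8125
floor = 1
ceil = 2

floor = 1, ceil = 2


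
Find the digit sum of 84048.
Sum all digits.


8 + 4 + 0 + 4 + 8 = 24


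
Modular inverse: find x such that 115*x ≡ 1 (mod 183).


Use the extended Euclidean algorithm on (183, 115); each row r = 183*s + 115*t:
r=183, s=1, t=0
r=115, s=0, t=1
q=1: r=68, s=1, t=-1   [183*(1) + 115*(-1) = 68]
q=1: r=47, s=-1, t=2   [183*(-1) + 115*(2) = 47]
q=1: r=21, s=2, t=-3   [183*(2) + 115*(-3) = 21]
q=2: r=5, s=-5, t=8   [183*(-5) + 115*(8) = 5]
q=4: r=1, s=22, t=-35   [183*(22) + 115*(-35) = 1]
q=5: r=0, s=-115, t=183   [183*(-115) + 115*(183) = 0]
GCD = 1 with t = -35, so 115*(-35) ≡ 1 (mod 183)
Inverse = -35 mod 183 = 148
Check: 115 * 148 = 17020 ≡ 1 (mod 183)

115^(-1) ≡ 148 (mod 183)


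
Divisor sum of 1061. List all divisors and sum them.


Divisors of 1061: 1, 1061
Sum = 1 + 1061 = 1062

σ(1061) = 1062


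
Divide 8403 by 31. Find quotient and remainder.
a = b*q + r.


8403 = 31 * 271 + 2
Check: 8401 + 2 = 8403

q = 271, r = 2


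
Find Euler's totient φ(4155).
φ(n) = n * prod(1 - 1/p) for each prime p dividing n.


4155 = 3 × 5 × 277
Prime factors: 3, 5, 277
φ(4155) = 4155 × (1-1/3) × (1-1/5) × (1-1/277)
= 4155 × 2/3 × 4/5 × 276/277 = 2208

φ(4155) = 2208


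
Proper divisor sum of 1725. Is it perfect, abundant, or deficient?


Proper divisors: 1, 3, 5, 15, 23, 25, 69, 75, 115, 345, 575
Sum = 1 + 3 + 5 + 15 + 23 + 25 + 69 + 75 + 115 + 345 + 575 = 1251
1251 < 1725 → deficient

s(1725) = 1251 (deficient)


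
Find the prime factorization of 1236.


1236 / 2 = 618
618 / 2 = 309
309 / 3 = 103
103 / 103 = 1
1236 = 2^2 × 3 × 103


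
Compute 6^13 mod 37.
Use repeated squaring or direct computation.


6^1 mod 37 = 6
6^2 mod 37 = 36
6^3 mod 37 = 31
6^4 mod 37 = 1
6^5 mod 37 = 6
6^6 mod 37 = 36
6^7 mod 37 = 31
6^8 mod 37 = 1
6^9 mod 37 = 6
6^10 mod 37 = 36
6^11 mod 37 = 31
6^12 mod 37 = 1
6^13 mod 37 = 6


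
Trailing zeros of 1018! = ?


floor(1018/5) = 203
floor(1018/25) = 40
floor(1018/125) = 8
floor(1018/625) = 1
Total = 252

252 trailing zeros


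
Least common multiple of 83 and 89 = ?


GCD(83, 89) = 1
LCM = 83*89/1 = 7387/1 = 7387

LCM = 7387


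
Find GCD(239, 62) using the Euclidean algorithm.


239 = 3 * 62 + 53
62 = 1 * 53 + 9
53 = 5 * 9 + 8
9 = 1 * 8 + 1
8 = 8 * 1 + 0
GCD = 1


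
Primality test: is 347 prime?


Check divisors up to sqrt(347) = 18.6279
No divisors found.
347 is prime.

Yes, 347 is prime


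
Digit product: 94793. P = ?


9 × 4 × 7 × 9 × 3 = 6804


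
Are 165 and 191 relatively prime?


Euclidean algorithm:
191 = 1 * 165 + 26
165 = 6 * 26 + 9
26 = 2 * 9 + 8
9 = 1 * 8 + 1
8 = 8 * 1 + 0
GCD(165, 191) = 1

Yes, coprime (GCD = 1)


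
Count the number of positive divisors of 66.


66 = 2^1 × 3^1 × 11^1
d(66) = (1+1) × (1+1) × (1+1) = 8

8 divisors


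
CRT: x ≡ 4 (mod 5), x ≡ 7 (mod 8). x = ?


M = 5*8 = 40
M1 = M/5 = 8, M2 = M/8 = 5
M1^(-1) mod 5 = 2, M2^(-1) mod 8 = 5
x = 4*8*2 + 7*5*5 = 239
239 mod 40 = 39
Check: 39 mod 5 = 4 ✓, 39 mod 8 = 7 ✓

x ≡ 39 (mod 40)


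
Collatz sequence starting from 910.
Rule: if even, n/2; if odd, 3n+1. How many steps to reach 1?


910 → 455 → 1366 → 683 → 2050 → 1025 → 3076 → 1538 → 769 → 2308 → 1154 → 577 → 1732 → 866 → 433 → 1300 → 650 → 325 → 976 → 488 → 244 → 122 → 61 → 184 → 92 → 46 → 23 → 70 → 35 → 106 → 53 → 160 → 80 → 40 → 20 → 10 → 5 → 16 → 8 → 4 → 2 → 1
Total steps = 41

41 steps


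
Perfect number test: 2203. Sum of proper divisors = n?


Proper divisors of 2203: 1
Sum = 1 = 1

No, 2203 is not perfect (1 ≠ 2203)


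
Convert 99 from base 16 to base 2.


99 (base 16) = 153 (decimal)
153 (decimal) = 10011001 (base 2)


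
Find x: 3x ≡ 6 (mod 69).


GCD(3, 69) = 3 divides 6
Divide: 1x ≡ 2 (mod 23)
x ≡ 2 (mod 23)


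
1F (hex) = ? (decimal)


1F (base 16) = 31 (decimal)
31 (decimal) = 31 (base 10)


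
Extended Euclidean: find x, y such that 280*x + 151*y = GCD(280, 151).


Tabular extended Euclidean (each row: r = 280*s + 151*t):
r=280, s=1, t=0
r=151, s=0, t=1
q=1: r=129, s=1, t=-1   [280*(1) + 151*(-1) = 129]
q=1: r=22, s=-1, t=2   [280*(-1) + 151*(2) = 22]
q=5: r=19, s=6, t=-11   [280*(6) + 151*(-11) = 19]
q=1: r=3, s=-7, t=13   [280*(-7) + 151*(13) = 3]
q=6: r=1, s=48, t=-89   [280*(48) + 151*(-89) = 1]
q=3: r=0, s=-151, t=280   [280*(-151) + 151*(280) = 0]
GCD = 1; from the row with r=1: x=48, y=-89
Check: 280*(48) + 151*(-89) = 13440 - 13439 = 1

GCD = 1, x = 48, y = -89


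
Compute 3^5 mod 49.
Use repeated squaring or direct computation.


3^1 mod 49 = 3
3^2 mod 49 = 9
3^3 mod 49 = 27
3^4 mod 49 = 32
3^5 mod 49 = 47


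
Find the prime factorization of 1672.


1672 / 2 = 836
836 / 2 = 418
418 / 2 = 209
209 / 11 = 19
19 / 19 = 1
1672 = 2^3 × 11 × 19


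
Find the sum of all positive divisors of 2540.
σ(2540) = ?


Divisors of 2540: 1, 2, 4, 5, 10, 20, 127, 254, 508, 635, 1270, 2540
Sum = 1 + 2 + 4 + 5 + 10 + 20 + 127 + 254 + 508 + 635 + 1270 + 2540 = 5376

σ(2540) = 5376


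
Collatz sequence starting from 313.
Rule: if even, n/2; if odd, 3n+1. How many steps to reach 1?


313 → 940 → 470 → 235 → 706 → 353 → 1060 → 530 → 265 → 796 → 398 → 199 → 598 → 299 → 898 → 449 → 1348 → 674 → 337 → 1012 → 506 → 253 → 760 → 380 → 190 → 95 → 286 → 143 → 430 → 215 → 646 → 323 → 970 → 485 → 1456 → 728 → 364 → 182 → 91 → 274 → 137 → 412 → 206 → 103 → 310 → 155 → 466 → 233 → 700 → 350 → 175 → 526 → 263 → 790 → 395 → 1186 → 593 → 1780 → 890 → 445 → 1336 → 668 → 334 → 167 → 502 → 251 → 754 → 377 → 1132 → 566 → 283 → 850 → 425 → 1276 → 638 → 319 → 958 → 479 → 1438 → 719 → 2158 → 1079 → 3238 → 1619 → 4858 → 2429 → 7288 → 3644 → 1822 → 911 → 2734 → 1367 → 4102 → 2051 → 6154 → 3077 → 9232 → 4616 → 2308 → 1154 → 577 → 1732 → 866 → 433 → 1300 → 650 → 325 → 976 → 488 → 244 → 122 → 61 → 184 → 92 → 46 → 23 → 70 → 35 → 106 → 53 → 160 → 80 → 40 → 20 → 10 → 5 → 16 → 8 → 4 → 2 → 1
Total steps = 130

130 steps


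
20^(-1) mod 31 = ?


Use the extended Euclidean algorithm on (31, 20); each row r = 31*s + 20*t:
r=31, s=1, t=0
r=20, s=0, t=1
q=1: r=11, s=1, t=-1   [31*(1) + 20*(-1) = 11]
q=1: r=9, s=-1, t=2   [31*(-1) + 20*(2) = 9]
q=1: r=2, s=2, t=-3   [31*(2) + 20*(-3) = 2]
q=4: r=1, s=-9, t=14   [31*(-9) + 20*(14) = 1]
q=2: r=0, s=20, t=-31   [31*(20) + 20*(-31) = 0]
GCD = 1 with t = 14, so 20*(14) ≡ 1 (mod 31)
Inverse = 14 mod 31 = 14
Check: 20 * 14 = 280 ≡ 1 (mod 31)

20^(-1) ≡ 14 (mod 31)


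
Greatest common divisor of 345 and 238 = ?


345 = 1 * 238 + 107
238 = 2 * 107 + 24
107 = 4 * 24 + 11
24 = 2 * 11 + 2
11 = 5 * 2 + 1
2 = 2 * 1 + 0
GCD = 1


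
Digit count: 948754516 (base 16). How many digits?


948754516 in base 16 = 388CD854
Number of digits = 8

8 digits (base 16)


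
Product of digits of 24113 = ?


2 × 4 × 1 × 1 × 3 = 24


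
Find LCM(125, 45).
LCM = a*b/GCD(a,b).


GCD(125, 45) = 5
LCM = 125*45/5 = 5625/5 = 1125

LCM = 1125


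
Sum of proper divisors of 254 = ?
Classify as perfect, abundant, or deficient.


Proper divisors: 1, 2, 127
Sum = 1 + 2 + 127 = 130
130 < 254 → deficient

s(254) = 130 (deficient)


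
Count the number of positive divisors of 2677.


2677 = 2677^1
d(2677) = (1+1) = 2

2 divisors


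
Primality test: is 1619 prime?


Check divisors up to sqrt(1619) = 40.2368
No divisors found.
1619 is prime.

Yes, 1619 is prime


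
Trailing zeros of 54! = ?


floor(54/5) = 10
floor(54/25) = 2
Total = 12

12 trailing zeros


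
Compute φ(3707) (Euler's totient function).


3707 = 11 × 337
Prime factors: 11, 337
φ(3707) = 3707 × (1-1/11) × (1-1/337)
= 3707 × 10/11 × 336/337 = 3360

φ(3707) = 3360


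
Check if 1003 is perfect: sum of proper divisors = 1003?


Proper divisors of 1003: 1, 17, 59
Sum = 1 + 17 + 59 = 77

No, 1003 is not perfect (77 ≠ 1003)


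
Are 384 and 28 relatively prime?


Euclidean algorithm:
384 = 13 * 28 + 20
28 = 1 * 20 + 8
20 = 2 * 8 + 4
8 = 2 * 4 + 0
GCD(384, 28) = 4

No, not coprime (GCD = 4)


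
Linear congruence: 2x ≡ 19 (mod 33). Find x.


GCD(2, 33) = 1, unique solution
a^(-1) mod 33 = 17
x = 17 * 19 mod 33 = 26

x ≡ 26 (mod 33)


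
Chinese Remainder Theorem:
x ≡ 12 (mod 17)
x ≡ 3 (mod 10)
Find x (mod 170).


M = 17*10 = 170
M1 = M/17 = 10, M2 = M/10 = 17
M1^(-1) mod 17 = 12, M2^(-1) mod 10 = 3
x = 12*10*12 + 3*17*3 = 1593
1593 mod 170 = 63
Check: 63 mod 17 = 12 ✓, 63 mod 10 = 3 ✓

x ≡ 63 (mod 170)


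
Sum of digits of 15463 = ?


1 + 5 + 4 + 6 + 3 = 19


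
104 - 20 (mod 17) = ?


104 - 20 = 84
84 mod 17 = 16


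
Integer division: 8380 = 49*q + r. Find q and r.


8380 = 49 * 171 + 1
Check: 8379 + 1 = 8380

q = 171, r = 1


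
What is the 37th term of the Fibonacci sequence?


Sequence: 1, 1, 2, 3, 5, 8, 13, 21, 34, 55, 89, 144, 233, 377, 610, 987, 1597, 2584, 4181, 6765, 10946, 17711, 28657, 46368, 75025, 121393, 196418, 317811, 514229, 832040, 1346269, 2178309, 3524578, 5702887, 9227465, 14930352, 24157817
F(37) = 24157817


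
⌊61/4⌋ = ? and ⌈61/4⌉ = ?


61/4 = 15.2500
floor = 15
ceil = 16

floor = 15, ceil = 16


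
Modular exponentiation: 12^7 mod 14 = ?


12^1 mod 14 = 12
12^2 mod 14 = 4
12^3 mod 14 = 6
12^4 mod 14 = 2
12^5 mod 14 = 10
12^6 mod 14 = 8
12^7 mod 14 = 12


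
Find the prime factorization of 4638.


4638 / 2 = 2319
2319 / 3 = 773
773 / 773 = 1
4638 = 2 × 3 × 773


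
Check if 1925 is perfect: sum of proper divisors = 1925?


Proper divisors of 1925: 1, 5, 7, 11, 25, 35, 55, 77, 175, 275, 385
Sum = 1 + 5 + 7 + 11 + 25 + 35 + 55 + 77 + 175 + 275 + 385 = 1051

No, 1925 is not perfect (1051 ≠ 1925)


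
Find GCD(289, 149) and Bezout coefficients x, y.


Tabular extended Euclidean (each row: r = 289*s + 149*t):
r=289, s=1, t=0
r=149, s=0, t=1
q=1: r=140, s=1, t=-1   [289*(1) + 149*(-1) = 140]
q=1: r=9, s=-1, t=2   [289*(-1) + 149*(2) = 9]
q=15: r=5, s=16, t=-31   [289*(16) + 149*(-31) = 5]
q=1: r=4, s=-17, t=33   [289*(-17) + 149*(33) = 4]
q=1: r=1, s=33, t=-64   [289*(33) + 149*(-64) = 1]
q=4: r=0, s=-149, t=289   [289*(-149) + 149*(289) = 0]
GCD = 1; from the row with r=1: x=33, y=-64
Check: 289*(33) + 149*(-64) = 9537 - 9536 = 1

GCD = 1, x = 33, y = -64


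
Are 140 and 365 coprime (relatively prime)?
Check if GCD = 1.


Euclidean algorithm:
365 = 2 * 140 + 85
140 = 1 * 85 + 55
85 = 1 * 55 + 30
55 = 1 * 30 + 25
30 = 1 * 25 + 5
25 = 5 * 5 + 0
GCD(140, 365) = 5

No, not coprime (GCD = 5)


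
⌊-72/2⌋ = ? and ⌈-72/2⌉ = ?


-72/2 = -36.0000
floor = -36
ceil = -36

floor = -36, ceil = -36


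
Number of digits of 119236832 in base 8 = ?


119236832 in base 8 = 706664340
Number of digits = 9

9 digits (base 8)


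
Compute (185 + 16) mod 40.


185 + 16 = 201
201 mod 40 = 1


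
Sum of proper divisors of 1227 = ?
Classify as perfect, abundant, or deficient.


Proper divisors: 1, 3, 409
Sum = 1 + 3 + 409 = 413
413 < 1227 → deficient

s(1227) = 413 (deficient)


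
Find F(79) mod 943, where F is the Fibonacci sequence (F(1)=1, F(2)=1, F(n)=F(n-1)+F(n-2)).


F(k) mod 943 for k=1..79:
1, 1, 2, 3, 5, 8, 13, 21, 34, 55, 89, 144, 233, 377, 610, 44, 654, 698, 409, 164, 573, 737, 367, 161, 528, 689, 274, 20, 294, 314, 608, 922, 587, 566, 210, 776, 43, 819, 862, 738, 657, 452, 166, 618, 784, 459, 300, 759, 116, 875, 48, 923, 28, 8, 36, 44, 80, 124, 204, 328, 532, 860, 449, 366, 815, 238, 110, 348, 458, 806, 321, 184, 505, 689, 251, 940, 248, 245, 493
F(79) mod 943 = 493


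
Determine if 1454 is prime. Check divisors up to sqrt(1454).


1454 / 2 = 727 (exact division)
1454 is NOT prime.

No, 1454 is not prime


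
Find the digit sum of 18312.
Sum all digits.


1 + 8 + 3 + 1 + 2 = 15


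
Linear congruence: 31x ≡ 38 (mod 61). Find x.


GCD(31, 61) = 1, unique solution
a^(-1) mod 61 = 2
x = 2 * 38 mod 61 = 15

x ≡ 15 (mod 61)


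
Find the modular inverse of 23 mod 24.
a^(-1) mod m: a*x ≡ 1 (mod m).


Use the extended Euclidean algorithm on (24, 23); each row r = 24*s + 23*t:
r=24, s=1, t=0
r=23, s=0, t=1
q=1: r=1, s=1, t=-1   [24*(1) + 23*(-1) = 1]
q=23: r=0, s=-23, t=24   [24*(-23) + 23*(24) = 0]
GCD = 1 with t = -1, so 23*(-1) ≡ 1 (mod 24)
Inverse = -1 mod 24 = 23
Check: 23 * 23 = 529 ≡ 1 (mod 24)

23^(-1) ≡ 23 (mod 24)


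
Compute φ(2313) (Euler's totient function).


2313 = 3^2 × 257
Prime factors: 3, 257
φ(2313) = 2313 × (1-1/3) × (1-1/257)
= 2313 × 2/3 × 256/257 = 1536

φ(2313) = 1536


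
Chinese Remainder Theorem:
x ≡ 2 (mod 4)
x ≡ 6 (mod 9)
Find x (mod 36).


M = 4*9 = 36
M1 = M/4 = 9, M2 = M/9 = 4
M1^(-1) mod 4 = 1, M2^(-1) mod 9 = 7
x = 2*9*1 + 6*4*7 = 186
186 mod 36 = 6
Check: 6 mod 4 = 2 ✓, 6 mod 9 = 6 ✓

x ≡ 6 (mod 36)


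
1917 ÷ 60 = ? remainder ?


1917 = 60 * 31 + 57
Check: 1860 + 57 = 1917

q = 31, r = 57


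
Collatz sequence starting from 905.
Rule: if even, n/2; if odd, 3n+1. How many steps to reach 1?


905 → 2716 → 1358 → 679 → 2038 → 1019 → 3058 → 1529 → 4588 → 2294 → 1147 → 3442 → 1721 → 5164 → 2582 → 1291 → 3874 → 1937 → 5812 → 2906 → 1453 → 4360 → 2180 → 1090 → 545 → 1636 → 818 → 409 → 1228 → 614 → 307 → 922 → 461 → 1384 → 692 → 346 → 173 → 520 → 260 → 130 → 65 → 196 → 98 → 49 → 148 → 74 → 37 → 112 → 56 → 28 → 14 → 7 → 22 → 11 → 34 → 17 → 52 → 26 → 13 → 40 → 20 → 10 → 5 → 16 → 8 → 4 → 2 → 1
Total steps = 67

67 steps


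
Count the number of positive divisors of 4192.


4192 = 2^5 × 131^1
d(4192) = (5+1) × (1+1) = 12

12 divisors


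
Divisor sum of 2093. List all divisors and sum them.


Divisors of 2093: 1, 7, 13, 23, 91, 161, 299, 2093
Sum = 1 + 7 + 13 + 23 + 91 + 161 + 299 + 2093 = 2688

σ(2093) = 2688


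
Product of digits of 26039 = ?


2 × 6 × 0 × 3 × 9 = 0


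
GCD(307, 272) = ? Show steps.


307 = 1 * 272 + 35
272 = 7 * 35 + 27
35 = 1 * 27 + 8
27 = 3 * 8 + 3
8 = 2 * 3 + 2
3 = 1 * 2 + 1
2 = 2 * 1 + 0
GCD = 1


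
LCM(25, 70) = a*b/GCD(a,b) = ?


GCD(25, 70) = 5
LCM = 25*70/5 = 1750/5 = 350

LCM = 350


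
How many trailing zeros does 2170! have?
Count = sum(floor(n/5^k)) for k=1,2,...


floor(2170/5) = 434
floor(2170/25) = 86
floor(2170/125) = 17
floor(2170/625) = 3
Total = 540

540 trailing zeros


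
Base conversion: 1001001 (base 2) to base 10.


1001001 (base 2) = 73 (decimal)
73 (decimal) = 73 (base 10)


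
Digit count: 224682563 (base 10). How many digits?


224682563 has 9 digits in base 10
floor(log10(224682563)) + 1 = floor(8.3516) + 1 = 9

9 digits (base 10)


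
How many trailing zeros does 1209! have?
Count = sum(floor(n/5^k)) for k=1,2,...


floor(1209/5) = 241
floor(1209/25) = 48
floor(1209/125) = 9
floor(1209/625) = 1
Total = 299

299 trailing zeros


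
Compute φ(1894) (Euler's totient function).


1894 = 2 × 947
Prime factors: 2, 947
φ(1894) = 1894 × (1-1/2) × (1-1/947)
= 1894 × 1/2 × 946/947 = 946

φ(1894) = 946


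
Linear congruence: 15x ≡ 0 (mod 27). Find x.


GCD(15, 27) = 3 divides 0
Divide: 5x ≡ 0 (mod 9)
x ≡ 0 (mod 9)


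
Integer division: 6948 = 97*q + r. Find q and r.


6948 = 97 * 71 + 61
Check: 6887 + 61 = 6948

q = 71, r = 61


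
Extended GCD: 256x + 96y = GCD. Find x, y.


Tabular extended Euclidean (each row: r = 256*s + 96*t):
r=256, s=1, t=0
r=96, s=0, t=1
q=2: r=64, s=1, t=-2   [256*(1) + 96*(-2) = 64]
q=1: r=32, s=-1, t=3   [256*(-1) + 96*(3) = 32]
q=2: r=0, s=3, t=-8   [256*(3) + 96*(-8) = 0]
GCD = 32; from the row with r=32: x=-1, y=3
Check: 256*(-1) + 96*(3) = -256 + 288 = 32

GCD = 32, x = -1, y = 3


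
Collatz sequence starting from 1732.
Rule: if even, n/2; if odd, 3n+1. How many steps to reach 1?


1732 → 866 → 433 → 1300 → 650 → 325 → 976 → 488 → 244 → 122 → 61 → 184 → 92 → 46 → 23 → 70 → 35 → 106 → 53 → 160 → 80 → 40 → 20 → 10 → 5 → 16 → 8 → 4 → 2 → 1
Total steps = 29

29 steps


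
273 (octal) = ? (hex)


273 (base 8) = 187 (decimal)
187 (decimal) = BB (base 16)


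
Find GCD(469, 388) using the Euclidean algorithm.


469 = 1 * 388 + 81
388 = 4 * 81 + 64
81 = 1 * 64 + 17
64 = 3 * 17 + 13
17 = 1 * 13 + 4
13 = 3 * 4 + 1
4 = 4 * 1 + 0
GCD = 1


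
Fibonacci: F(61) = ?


Sequence: 1, 1, 2, 3, 5, 8, 13, 21, 34, 55, 89, 144, 233, 377, 610, 987, 1597, 2584, 4181, 6765, 10946, 17711, 28657, 46368, 75025, 121393, 196418, 317811, 514229, 832040, 1346269, 2178309, 3524578, 5702887, 9227465, 14930352, 24157817, 39088169, 63245986, 102334155, 165580141, 267914296, 433494437, 701408733, 1134903170, 1836311903, 2971215073, 4807526976, 7778742049, 12586269025, 20365011074, 32951280099, 53316291173, 86267571272, 139583862445, 225851433717, 365435296162, 591286729879, 956722026041, 1548008755920, 2504730781961
F(61) = 2504730781961


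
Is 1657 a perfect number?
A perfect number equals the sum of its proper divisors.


Proper divisors of 1657: 1
Sum = 1 = 1

No, 1657 is not perfect (1 ≠ 1657)


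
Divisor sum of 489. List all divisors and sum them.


Divisors of 489: 1, 3, 163, 489
Sum = 1 + 3 + 163 + 489 = 656

σ(489) = 656


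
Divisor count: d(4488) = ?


4488 = 2^3 × 3^1 × 11^1 × 17^1
d(4488) = (3+1) × (1+1) × (1+1) × (1+1) = 32

32 divisors


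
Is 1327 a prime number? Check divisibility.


Check divisors up to sqrt(1327) = 36.4280
No divisors found.
1327 is prime.

Yes, 1327 is prime


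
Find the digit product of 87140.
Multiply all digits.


8 × 7 × 1 × 4 × 0 = 0


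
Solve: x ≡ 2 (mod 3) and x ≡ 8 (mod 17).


M = 3*17 = 51
M1 = M/3 = 17, M2 = M/17 = 3
M1^(-1) mod 3 = 2, M2^(-1) mod 17 = 6
x = 2*17*2 + 8*3*6 = 212
212 mod 51 = 8
Check: 8 mod 3 = 2 ✓, 8 mod 17 = 8 ✓

x ≡ 8 (mod 51)


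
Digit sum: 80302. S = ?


8 + 0 + 3 + 0 + 2 = 13


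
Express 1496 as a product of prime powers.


1496 / 2 = 748
748 / 2 = 374
374 / 2 = 187
187 / 11 = 17
17 / 17 = 1
1496 = 2^3 × 11 × 17


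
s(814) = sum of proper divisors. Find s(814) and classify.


Proper divisors: 1, 2, 11, 22, 37, 74, 407
Sum = 1 + 2 + 11 + 22 + 37 + 74 + 407 = 554
554 < 814 → deficient

s(814) = 554 (deficient)


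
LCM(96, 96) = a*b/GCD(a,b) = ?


GCD(96, 96) = 96
LCM = 96*96/96 = 9216/96 = 96

LCM = 96


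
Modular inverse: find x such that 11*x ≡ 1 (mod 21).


Use the extended Euclidean algorithm on (21, 11); each row r = 21*s + 11*t:
r=21, s=1, t=0
r=11, s=0, t=1
q=1: r=10, s=1, t=-1   [21*(1) + 11*(-1) = 10]
q=1: r=1, s=-1, t=2   [21*(-1) + 11*(2) = 1]
q=10: r=0, s=11, t=-21   [21*(11) + 11*(-21) = 0]
GCD = 1 with t = 2, so 11*(2) ≡ 1 (mod 21)
Inverse = 2 mod 21 = 2
Check: 11 * 2 = 22 ≡ 1 (mod 21)

11^(-1) ≡ 2 (mod 21)


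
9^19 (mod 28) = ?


9^1 mod 28 = 9
9^2 mod 28 = 25
9^3 mod 28 = 1
9^4 mod 28 = 9
9^5 mod 28 = 25
9^6 mod 28 = 1
9^7 mod 28 = 9
9^8 mod 28 = 25
9^9 mod 28 = 1
9^10 mod 28 = 9
9^11 mod 28 = 25
9^12 mod 28 = 1
9^13 mod 28 = 9
9^14 mod 28 = 25
9^15 mod 28 = 1
9^16 mod 28 = 9
9^17 mod 28 = 25
9^18 mod 28 = 1
9^19 mod 28 = 9


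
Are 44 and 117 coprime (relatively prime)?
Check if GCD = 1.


Euclidean algorithm:
117 = 2 * 44 + 29
44 = 1 * 29 + 15
29 = 1 * 15 + 14
15 = 1 * 14 + 1
14 = 14 * 1 + 0
GCD(44, 117) = 1

Yes, coprime (GCD = 1)


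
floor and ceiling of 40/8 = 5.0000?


40/8 = 5.0000
floor = 5
ceil = 5

floor = 5, ceil = 5


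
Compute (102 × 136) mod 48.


102 × 136 = 13872
13872 mod 48 = 0


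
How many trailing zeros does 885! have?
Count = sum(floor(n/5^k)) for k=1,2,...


floor(885/5) = 177
floor(885/25) = 35
floor(885/125) = 7
floor(885/625) = 1
Total = 220

220 trailing zeros


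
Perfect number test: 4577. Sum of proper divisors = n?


Proper divisors of 4577: 1, 23, 199
Sum = 1 + 23 + 199 = 223

No, 4577 is not perfect (223 ≠ 4577)


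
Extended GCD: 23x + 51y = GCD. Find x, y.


Tabular extended Euclidean (each row: r = 23*s + 51*t):
r=23, s=1, t=0
r=51, s=0, t=1
q=0: r=23, s=1, t=0   [23*(1) + 51*(0) = 23]
q=2: r=5, s=-2, t=1   [23*(-2) + 51*(1) = 5]
q=4: r=3, s=9, t=-4   [23*(9) + 51*(-4) = 3]
q=1: r=2, s=-11, t=5   [23*(-11) + 51*(5) = 2]
q=1: r=1, s=20, t=-9   [23*(20) + 51*(-9) = 1]
q=2: r=0, s=-51, t=23   [23*(-51) + 51*(23) = 0]
GCD = 1; from the row with r=1: x=20, y=-9
Check: 23*(20) + 51*(-9) = 460 - 459 = 1

GCD = 1, x = 20, y = -9


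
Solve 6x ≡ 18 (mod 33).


GCD(6, 33) = 3 divides 18
Divide: 2x ≡ 6 (mod 11)
x ≡ 3 (mod 11)


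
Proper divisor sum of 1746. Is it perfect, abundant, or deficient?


Proper divisors: 1, 2, 3, 6, 9, 18, 97, 194, 291, 582, 873
Sum = 1 + 2 + 3 + 6 + 9 + 18 + 97 + 194 + 291 + 582 + 873 = 2076
2076 > 1746 → abundant

s(1746) = 2076 (abundant)


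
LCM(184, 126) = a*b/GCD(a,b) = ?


GCD(184, 126) = 2
LCM = 184*126/2 = 23184/2 = 11592

LCM = 11592


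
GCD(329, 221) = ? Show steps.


329 = 1 * 221 + 108
221 = 2 * 108 + 5
108 = 21 * 5 + 3
5 = 1 * 3 + 2
3 = 1 * 2 + 1
2 = 2 * 1 + 0
GCD = 1


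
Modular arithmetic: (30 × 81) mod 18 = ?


30 × 81 = 2430
2430 mod 18 = 0


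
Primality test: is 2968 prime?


2968 / 2 = 1484 (exact division)
2968 is NOT prime.

No, 2968 is not prime


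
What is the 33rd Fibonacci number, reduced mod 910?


F(k) mod 910 for k=1..33:
1, 1, 2, 3, 5, 8, 13, 21, 34, 55, 89, 144, 233, 377, 610, 77, 687, 764, 541, 395, 26, 421, 447, 868, 405, 363, 768, 221, 79, 300, 379, 679, 148
F(33) mod 910 = 148


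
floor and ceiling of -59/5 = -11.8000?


-59/5 = -11.8000
floor = -12
ceil = -11

floor = -12, ceil = -11


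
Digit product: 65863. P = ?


6 × 5 × 8 × 6 × 3 = 4320


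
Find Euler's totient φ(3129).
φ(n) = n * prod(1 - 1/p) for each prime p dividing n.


3129 = 3 × 7 × 149
Prime factors: 3, 7, 149
φ(3129) = 3129 × (1-1/3) × (1-1/7) × (1-1/149)
= 3129 × 2/3 × 6/7 × 148/149 = 1776

φ(3129) = 1776


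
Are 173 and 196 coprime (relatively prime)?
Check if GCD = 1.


Euclidean algorithm:
196 = 1 * 173 + 23
173 = 7 * 23 + 12
23 = 1 * 12 + 11
12 = 1 * 11 + 1
11 = 11 * 1 + 0
GCD(173, 196) = 1

Yes, coprime (GCD = 1)


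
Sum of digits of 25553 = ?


2 + 5 + 5 + 5 + 3 = 20


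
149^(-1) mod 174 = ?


Use the extended Euclidean algorithm on (174, 149); each row r = 174*s + 149*t:
r=174, s=1, t=0
r=149, s=0, t=1
q=1: r=25, s=1, t=-1   [174*(1) + 149*(-1) = 25]
q=5: r=24, s=-5, t=6   [174*(-5) + 149*(6) = 24]
q=1: r=1, s=6, t=-7   [174*(6) + 149*(-7) = 1]
q=24: r=0, s=-149, t=174   [174*(-149) + 149*(174) = 0]
GCD = 1 with t = -7, so 149*(-7) ≡ 1 (mod 174)
Inverse = -7 mod 174 = 167
Check: 149 * 167 = 24883 ≡ 1 (mod 174)

149^(-1) ≡ 167 (mod 174)


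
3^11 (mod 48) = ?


3^1 mod 48 = 3
3^2 mod 48 = 9
3^3 mod 48 = 27
3^4 mod 48 = 33
3^5 mod 48 = 3
3^6 mod 48 = 9
3^7 mod 48 = 27
3^8 mod 48 = 33
3^9 mod 48 = 3
3^10 mod 48 = 9
3^11 mod 48 = 27


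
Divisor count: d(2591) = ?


2591 = 2591^1
d(2591) = (1+1) = 2

2 divisors


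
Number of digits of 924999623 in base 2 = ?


924999623 in base 2 = 110111001000100101111111000111
Number of digits = 30

30 digits (base 2)


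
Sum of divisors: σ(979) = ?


Divisors of 979: 1, 11, 89, 979
Sum = 1 + 11 + 89 + 979 = 1080

σ(979) = 1080


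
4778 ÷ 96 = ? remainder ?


4778 = 96 * 49 + 74
Check: 4704 + 74 = 4778

q = 49, r = 74


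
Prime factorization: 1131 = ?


1131 / 3 = 377
377 / 13 = 29
29 / 29 = 1
1131 = 3 × 13 × 29


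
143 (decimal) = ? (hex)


143 (base 10) = 143 (decimal)
143 (decimal) = 8F (base 16)


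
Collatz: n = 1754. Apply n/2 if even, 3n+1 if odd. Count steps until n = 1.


1754 → 877 → 2632 → 1316 → 658 → 329 → 988 → 494 → 247 → 742 → 371 → 1114 → 557 → 1672 → 836 → 418 → 209 → 628 → 314 → 157 → 472 → 236 → 118 → 59 → 178 → 89 → 268 → 134 → 67 → 202 → 101 → 304 → 152 → 76 → 38 → 19 → 58 → 29 → 88 → 44 → 22 → 11 → 34 → 17 → 52 → 26 → 13 → 40 → 20 → 10 → 5 → 16 → 8 → 4 → 2 → 1
Total steps = 55

55 steps


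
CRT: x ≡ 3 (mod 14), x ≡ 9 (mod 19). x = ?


M = 14*19 = 266
M1 = M/14 = 19, M2 = M/19 = 14
M1^(-1) mod 14 = 3, M2^(-1) mod 19 = 15
x = 3*19*3 + 9*14*15 = 2061
2061 mod 266 = 199
Check: 199 mod 14 = 3 ✓, 199 mod 19 = 9 ✓

x ≡ 199 (mod 266)


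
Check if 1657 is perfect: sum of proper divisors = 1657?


Proper divisors of 1657: 1
Sum = 1 = 1

No, 1657 is not perfect (1 ≠ 1657)


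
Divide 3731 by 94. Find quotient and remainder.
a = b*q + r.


3731 = 94 * 39 + 65
Check: 3666 + 65 = 3731

q = 39, r = 65


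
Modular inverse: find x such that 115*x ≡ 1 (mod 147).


Use the extended Euclidean algorithm on (147, 115); each row r = 147*s + 115*t:
r=147, s=1, t=0
r=115, s=0, t=1
q=1: r=32, s=1, t=-1   [147*(1) + 115*(-1) = 32]
q=3: r=19, s=-3, t=4   [147*(-3) + 115*(4) = 19]
q=1: r=13, s=4, t=-5   [147*(4) + 115*(-5) = 13]
q=1: r=6, s=-7, t=9   [147*(-7) + 115*(9) = 6]
q=2: r=1, s=18, t=-23   [147*(18) + 115*(-23) = 1]
q=6: r=0, s=-115, t=147   [147*(-115) + 115*(147) = 0]
GCD = 1 with t = -23, so 115*(-23) ≡ 1 (mod 147)
Inverse = -23 mod 147 = 124
Check: 115 * 124 = 14260 ≡ 1 (mod 147)

115^(-1) ≡ 124 (mod 147)


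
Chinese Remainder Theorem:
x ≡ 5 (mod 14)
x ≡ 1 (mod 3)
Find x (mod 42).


M = 14*3 = 42
M1 = M/14 = 3, M2 = M/3 = 14
M1^(-1) mod 14 = 5, M2^(-1) mod 3 = 2
x = 5*3*5 + 1*14*2 = 103
103 mod 42 = 19
Check: 19 mod 14 = 5 ✓, 19 mod 3 = 1 ✓

x ≡ 19 (mod 42)


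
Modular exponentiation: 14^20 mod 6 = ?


14^1 mod 6 = 2
14^2 mod 6 = 4
14^3 mod 6 = 2
14^4 mod 6 = 4
14^5 mod 6 = 2
14^6 mod 6 = 4
14^7 mod 6 = 2
14^8 mod 6 = 4
14^9 mod 6 = 2
14^10 mod 6 = 4
14^11 mod 6 = 2
14^12 mod 6 = 4
14^13 mod 6 = 2
14^14 mod 6 = 4
14^15 mod 6 = 2
14^16 mod 6 = 4
14^17 mod 6 = 2
14^18 mod 6 = 4
14^19 mod 6 = 2
14^20 mod 6 = 4


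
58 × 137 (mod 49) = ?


58 × 137 = 7946
7946 mod 49 = 8


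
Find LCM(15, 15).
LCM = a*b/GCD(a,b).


GCD(15, 15) = 15
LCM = 15*15/15 = 225/15 = 15

LCM = 15


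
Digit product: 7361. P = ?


7 × 3 × 6 × 1 = 126


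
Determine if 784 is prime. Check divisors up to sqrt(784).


784 / 2 = 392 (exact division)
784 is NOT prime.

No, 784 is not prime


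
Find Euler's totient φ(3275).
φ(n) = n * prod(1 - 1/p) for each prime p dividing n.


3275 = 5^2 × 131
Prime factors: 5, 131
φ(3275) = 3275 × (1-1/5) × (1-1/131)
= 3275 × 4/5 × 130/131 = 2600

φ(3275) = 2600


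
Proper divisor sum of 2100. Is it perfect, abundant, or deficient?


Proper divisors: 1, 2, 3, 4, 5, 6, 7, 10, 12, 14, 15, 20, 21, 25, 28, 30, 35, 42, 50, 60, 70, 75, 84, 100, 105, 140, 150, 175, 210, 300, 350, 420, 525, 700, 1050
Sum = 1 + 2 + 3 + 4 + 5 + 6 + 7 + 10 + 12 + 14 + 15 + 20 + 21 + 25 + 28 + 30 + 35 + 42 + 50 + 60 + 70 + 75 + 84 + 100 + 105 + 140 + 150 + 175 + 210 + 300 + 350 + 420 + 525 + 700 + 1050 = 4844
4844 > 2100 → abundant

s(2100) = 4844 (abundant)


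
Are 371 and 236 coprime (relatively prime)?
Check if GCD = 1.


Euclidean algorithm:
371 = 1 * 236 + 135
236 = 1 * 135 + 101
135 = 1 * 101 + 34
101 = 2 * 34 + 33
34 = 1 * 33 + 1
33 = 33 * 1 + 0
GCD(371, 236) = 1

Yes, coprime (GCD = 1)


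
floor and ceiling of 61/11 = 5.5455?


61/11 = 5.5455
floor = 5
ceil = 6

floor = 5, ceil = 6


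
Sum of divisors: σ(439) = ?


Divisors of 439: 1, 439
Sum = 1 + 439 = 440

σ(439) = 440


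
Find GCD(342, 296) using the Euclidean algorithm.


342 = 1 * 296 + 46
296 = 6 * 46 + 20
46 = 2 * 20 + 6
20 = 3 * 6 + 2
6 = 3 * 2 + 0
GCD = 2


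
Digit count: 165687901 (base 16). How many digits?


165687901 in base 16 = 9E0325D
Number of digits = 7

7 digits (base 16)


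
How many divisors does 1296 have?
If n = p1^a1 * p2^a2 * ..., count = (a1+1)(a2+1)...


1296 = 2^4 × 3^4
d(1296) = (4+1) × (4+1) = 25

25 divisors


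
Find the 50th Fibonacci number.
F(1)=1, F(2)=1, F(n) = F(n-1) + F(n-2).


Sequence: 1, 1, 2, 3, 5, 8, 13, 21, 34, 55, 89, 144, 233, 377, 610, 987, 1597, 2584, 4181, 6765, 10946, 17711, 28657, 46368, 75025, 121393, 196418, 317811, 514229, 832040, 1346269, 2178309, 3524578, 5702887, 9227465, 14930352, 24157817, 39088169, 63245986, 102334155, 165580141, 267914296, 433494437, 701408733, 1134903170, 1836311903, 2971215073, 4807526976, 7778742049, 12586269025
F(50) = 12586269025


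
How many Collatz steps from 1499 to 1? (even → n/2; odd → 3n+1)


1499 → 4498 → 2249 → 6748 → 3374 → 1687 → 5062 → 2531 → 7594 → 3797 → 11392 → 5696 → 2848 → 1424 → 712 → 356 → 178 → 89 → 268 → 134 → 67 → 202 → 101 → 304 → 152 → 76 → 38 → 19 → 58 → 29 → 88 → 44 → 22 → 11 → 34 → 17 → 52 → 26 → 13 → 40 → 20 → 10 → 5 → 16 → 8 → 4 → 2 → 1
Total steps = 47

47 steps


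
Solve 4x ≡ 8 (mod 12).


GCD(4, 12) = 4 divides 8
Divide: 1x ≡ 2 (mod 3)
x ≡ 2 (mod 3)


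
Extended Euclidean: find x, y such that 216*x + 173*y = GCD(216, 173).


Tabular extended Euclidean (each row: r = 216*s + 173*t):
r=216, s=1, t=0
r=173, s=0, t=1
q=1: r=43, s=1, t=-1   [216*(1) + 173*(-1) = 43]
q=4: r=1, s=-4, t=5   [216*(-4) + 173*(5) = 1]
q=43: r=0, s=173, t=-216   [216*(173) + 173*(-216) = 0]
GCD = 1; from the row with r=1: x=-4, y=5
Check: 216*(-4) + 173*(5) = -864 + 865 = 1

GCD = 1, x = -4, y = 5


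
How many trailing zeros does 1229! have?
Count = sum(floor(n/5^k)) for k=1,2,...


floor(1229/5) = 245
floor(1229/25) = 49
floor(1229/125) = 9
floor(1229/625) = 1
Total = 304

304 trailing zeros


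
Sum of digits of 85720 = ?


8 + 5 + 7 + 2 + 0 = 22


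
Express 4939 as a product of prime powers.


4939 / 11 = 449
449 / 449 = 1
4939 = 11 × 449


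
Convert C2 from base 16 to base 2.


C2 (base 16) = 194 (decimal)
194 (decimal) = 11000010 (base 2)


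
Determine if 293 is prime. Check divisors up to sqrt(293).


Check divisors up to sqrt(293) = 17.1172
No divisors found.
293 is prime.

Yes, 293 is prime


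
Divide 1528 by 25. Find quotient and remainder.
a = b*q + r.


1528 = 25 * 61 + 3
Check: 1525 + 3 = 1528

q = 61, r = 3


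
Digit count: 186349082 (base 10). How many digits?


186349082 has 9 digits in base 10
floor(log10(186349082)) + 1 = floor(8.2703) + 1 = 9

9 digits (base 10)


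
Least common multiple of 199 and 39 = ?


GCD(199, 39) = 1
LCM = 199*39/1 = 7761/1 = 7761

LCM = 7761


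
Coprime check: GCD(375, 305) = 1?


Euclidean algorithm:
375 = 1 * 305 + 70
305 = 4 * 70 + 25
70 = 2 * 25 + 20
25 = 1 * 20 + 5
20 = 4 * 5 + 0
GCD(375, 305) = 5

No, not coprime (GCD = 5)


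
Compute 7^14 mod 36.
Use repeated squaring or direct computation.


7^1 mod 36 = 7
7^2 mod 36 = 13
7^3 mod 36 = 19
7^4 mod 36 = 25
7^5 mod 36 = 31
7^6 mod 36 = 1
7^7 mod 36 = 7
7^8 mod 36 = 13
7^9 mod 36 = 19
7^10 mod 36 = 25
7^11 mod 36 = 31
7^12 mod 36 = 1
7^13 mod 36 = 7
7^14 mod 36 = 13


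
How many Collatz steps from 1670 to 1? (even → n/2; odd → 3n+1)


1670 → 835 → 2506 → 1253 → 3760 → 1880 → 940 → 470 → 235 → 706 → 353 → 1060 → 530 → 265 → 796 → 398 → 199 → 598 → 299 → 898 → 449 → 1348 → 674 → 337 → 1012 → 506 → 253 → 760 → 380 → 190 → 95 → 286 → 143 → 430 → 215 → 646 → 323 → 970 → 485 → 1456 → 728 → 364 → 182 → 91 → 274 → 137 → 412 → 206 → 103 → 310 → 155 → 466 → 233 → 700 → 350 → 175 → 526 → 263 → 790 → 395 → 1186 → 593 → 1780 → 890 → 445 → 1336 → 668 → 334 → 167 → 502 → 251 → 754 → 377 → 1132 → 566 → 283 → 850 → 425 → 1276 → 638 → 319 → 958 → 479 → 1438 → 719 → 2158 → 1079 → 3238 → 1619 → 4858 → 2429 → 7288 → 3644 → 1822 → 911 → 2734 → 1367 → 4102 → 2051 → 6154 → 3077 → 9232 → 4616 → 2308 → 1154 → 577 → 1732 → 866 → 433 → 1300 → 650 → 325 → 976 → 488 → 244 → 122 → 61 → 184 → 92 → 46 → 23 → 70 → 35 → 106 → 53 → 160 → 80 → 40 → 20 → 10 → 5 → 16 → 8 → 4 → 2 → 1
Total steps = 135

135 steps
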